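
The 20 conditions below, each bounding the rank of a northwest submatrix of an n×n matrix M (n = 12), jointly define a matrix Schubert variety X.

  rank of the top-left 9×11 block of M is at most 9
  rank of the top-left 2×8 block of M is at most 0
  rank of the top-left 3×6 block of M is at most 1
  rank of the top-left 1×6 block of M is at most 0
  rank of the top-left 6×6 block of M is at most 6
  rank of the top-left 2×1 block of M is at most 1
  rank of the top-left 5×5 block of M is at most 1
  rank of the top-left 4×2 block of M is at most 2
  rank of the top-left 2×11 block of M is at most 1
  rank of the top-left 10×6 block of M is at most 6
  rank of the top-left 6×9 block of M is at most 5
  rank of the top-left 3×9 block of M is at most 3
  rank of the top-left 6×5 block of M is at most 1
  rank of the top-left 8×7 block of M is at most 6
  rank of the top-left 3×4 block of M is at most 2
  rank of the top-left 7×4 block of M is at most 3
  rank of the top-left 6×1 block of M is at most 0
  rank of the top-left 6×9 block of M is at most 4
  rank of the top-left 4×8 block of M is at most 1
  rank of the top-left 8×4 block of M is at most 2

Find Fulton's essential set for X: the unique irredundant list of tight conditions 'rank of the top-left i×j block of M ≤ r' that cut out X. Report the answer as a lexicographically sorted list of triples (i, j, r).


Propagating the 20 rank bounds to every northwest block:

  0, 0, 0, 0, 0, 0, 0, 0, 1, 1, 1, 1
  0, 0, 0, 0, 0, 0, 0, 0, 1, 1, 1, 2
  0, 1, 1, 1, 1, 1, 1, 1, 2, 2, 2, 3
  0, 1, 1, 1, 1, 1, 1, 1, 2, 3, 3, 4
  0, 1, 1, 1, 1, 2, 2, 2, 3, 4, 4, 5
  0, 1, 1, 1, 1, 2, 3, 3, 4, 5, 5, 6
  1, 2, 2, 2, 2, 3, 4, 4, 5, 6, 6, 7
  1, 2, 2, 2, 3, 4, 5, 5, 6, 7, 7, 8
  1, 2, 3, 3, 4, 5, 6, 6, 7, 8, 8, 9
  1, 2, 3, 4, 5, 6, 7, 7, 8, 9, 9, 10
  1, 2, 3, 4, 5, 6, 7, 8, 9, 10, 10, 11
  1, 2, 3, 4, 5, 6, 7, 8, 9, 10, 11, 12

so w = (9, 12, 2, 10, 6, 7, 1, 5, 3, 4, 8, 11).

Fulton essential set (6 of the 36 Rothe cells):

[(2, 8, 0), (2, 11, 1), (4, 8, 1), (6, 1, 0), (6, 5, 1), (8, 4, 2)]


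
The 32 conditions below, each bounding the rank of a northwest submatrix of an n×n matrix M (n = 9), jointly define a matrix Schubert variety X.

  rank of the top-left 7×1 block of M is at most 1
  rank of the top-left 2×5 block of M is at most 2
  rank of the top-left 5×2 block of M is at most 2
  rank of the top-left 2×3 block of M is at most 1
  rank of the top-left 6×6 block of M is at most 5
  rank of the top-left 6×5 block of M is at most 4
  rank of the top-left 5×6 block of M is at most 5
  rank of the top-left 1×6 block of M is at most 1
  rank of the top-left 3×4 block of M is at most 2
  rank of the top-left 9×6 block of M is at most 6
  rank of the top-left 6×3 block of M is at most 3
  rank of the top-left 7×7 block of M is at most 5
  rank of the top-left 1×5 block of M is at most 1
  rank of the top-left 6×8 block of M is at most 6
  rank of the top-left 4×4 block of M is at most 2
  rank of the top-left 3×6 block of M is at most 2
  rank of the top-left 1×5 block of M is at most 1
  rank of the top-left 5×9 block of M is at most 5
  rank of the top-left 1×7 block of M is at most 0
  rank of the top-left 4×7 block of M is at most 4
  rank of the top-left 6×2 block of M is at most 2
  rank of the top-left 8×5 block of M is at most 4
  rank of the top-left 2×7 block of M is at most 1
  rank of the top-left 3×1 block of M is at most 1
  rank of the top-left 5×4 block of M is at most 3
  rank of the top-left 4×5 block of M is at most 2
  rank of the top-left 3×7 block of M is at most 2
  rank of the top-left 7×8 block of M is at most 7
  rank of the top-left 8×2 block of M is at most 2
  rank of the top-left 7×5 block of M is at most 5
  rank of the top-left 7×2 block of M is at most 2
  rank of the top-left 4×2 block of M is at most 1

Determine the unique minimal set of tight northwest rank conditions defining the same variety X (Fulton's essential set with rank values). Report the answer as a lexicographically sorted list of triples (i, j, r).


Computing R[i][j] = min implied NW-rank bound (n=9, 32 conditions):

  row 1: 0, 0, 0, 0, 0, 0, 0, 1, 1
  row 2: 1, 1, 1, 1, 1, 1, 1, 2, 2
  row 3: 1, 1, 2, 2, 2, 2, 2, 3, 3
  row 4: 1, 1, 2, 2, 2, 3, 3, 4, 4
  row 5: 1, 2, 3, 3, 3, 4, 4, 5, 5
  row 6: 1, 2, 3, 4, 4, 5, 5, 6, 6
  row 7: 1, 2, 3, 4, 4, 5, 5, 6, 7
  row 8: 1, 2, 3, 4, 4, 5, 6, 7, 8
  row 9: 1, 2, 3, 4, 5, 6, 7, 8, 9

second differences of R give the permutation w = (8, 1, 3, 6, 2, 4, 9, 7, 5).

ℓ(w)=14; the 5 essential cells (i,j,r):

[(1, 7, 0), (4, 2, 1), (4, 5, 2), (7, 7, 5), (8, 5, 4)]


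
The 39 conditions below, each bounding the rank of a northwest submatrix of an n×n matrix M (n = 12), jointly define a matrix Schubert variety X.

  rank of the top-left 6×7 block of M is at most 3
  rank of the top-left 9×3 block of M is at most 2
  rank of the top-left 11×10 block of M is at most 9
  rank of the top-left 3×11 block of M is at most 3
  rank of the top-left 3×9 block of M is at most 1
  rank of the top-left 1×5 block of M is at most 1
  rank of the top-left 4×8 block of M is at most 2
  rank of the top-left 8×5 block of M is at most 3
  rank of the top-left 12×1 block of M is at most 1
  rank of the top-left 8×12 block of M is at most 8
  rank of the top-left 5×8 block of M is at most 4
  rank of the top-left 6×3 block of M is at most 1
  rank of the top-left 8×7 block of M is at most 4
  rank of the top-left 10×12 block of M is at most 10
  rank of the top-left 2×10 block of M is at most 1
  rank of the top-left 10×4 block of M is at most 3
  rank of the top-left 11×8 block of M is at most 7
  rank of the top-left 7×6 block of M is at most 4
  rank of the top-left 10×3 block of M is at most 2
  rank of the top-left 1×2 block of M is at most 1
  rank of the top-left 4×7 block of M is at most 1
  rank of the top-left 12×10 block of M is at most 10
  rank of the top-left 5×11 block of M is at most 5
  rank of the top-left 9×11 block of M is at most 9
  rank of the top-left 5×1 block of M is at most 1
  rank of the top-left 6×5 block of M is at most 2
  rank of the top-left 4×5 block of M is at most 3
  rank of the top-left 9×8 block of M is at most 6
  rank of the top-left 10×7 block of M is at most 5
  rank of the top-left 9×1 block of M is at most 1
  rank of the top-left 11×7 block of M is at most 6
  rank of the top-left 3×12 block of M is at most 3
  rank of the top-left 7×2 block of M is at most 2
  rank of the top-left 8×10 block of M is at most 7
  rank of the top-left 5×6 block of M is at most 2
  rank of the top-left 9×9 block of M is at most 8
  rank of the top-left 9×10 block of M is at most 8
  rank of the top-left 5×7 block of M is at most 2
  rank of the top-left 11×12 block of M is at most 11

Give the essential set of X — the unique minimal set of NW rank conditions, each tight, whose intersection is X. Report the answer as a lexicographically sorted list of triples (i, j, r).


Propagating the 39 rank bounds to every northwest block:

  i=1: 1 | 1 | 1 | 1 | 1 | 1 | 1 | 1 | 1 | 1 | 1 | 1
  i=2: 1 | 1 | 1 | 1 | 1 | 1 | 1 | 1 | 1 | 1 | 2 | 2
  i=3: 1 | 1 | 1 | 1 | 1 | 1 | 1 | 1 | 1 | 2 | 3 | 3
  i=4: 1 | 1 | 1 | 1 | 1 | 1 | 1 | 2 | 2 | 3 | 4 | 4
  i=5: 1 | 1 | 1 | 2 | 2 | 2 | 2 | 3 | 3 | 4 | 5 | 5
  i=6: 1 | 1 | 1 | 2 | 2 | 3 | 3 | 4 | 4 | 5 | 6 | 6
  i=7: 1 | 2 | 2 | 3 | 3 | 4 | 4 | 5 | 5 | 6 | 7 | 7
  i=8: 1 | 2 | 2 | 3 | 3 | 4 | 4 | 5 | 6 | 7 | 8 | 8
  i=9: 1 | 2 | 2 | 3 | 4 | 5 | 5 | 6 | 7 | 8 | 9 | 9
  i=10: 1 | 2 | 2 | 3 | 4 | 5 | 5 | 6 | 7 | 8 | 9 | 10
  i=11: 1 | 2 | 3 | 4 | 5 | 6 | 6 | 7 | 8 | 9 | 10 | 11
  i=12: 1 | 2 | 3 | 4 | 5 | 6 | 7 | 8 | 9 | 10 | 11 | 12

hence w(1..12) = (1, 11, 10, 8, 4, 6, 2, 9, 5, 12, 3, 7).

Rothe diagram D(w) (34 cells), 9 SE-corners (essential conditions):

[(2, 10, 1), (3, 9, 1), (4, 7, 1), (6, 3, 1), (6, 5, 2), (8, 5, 3), (8, 7, 4), (10, 3, 2), (10, 7, 5)]


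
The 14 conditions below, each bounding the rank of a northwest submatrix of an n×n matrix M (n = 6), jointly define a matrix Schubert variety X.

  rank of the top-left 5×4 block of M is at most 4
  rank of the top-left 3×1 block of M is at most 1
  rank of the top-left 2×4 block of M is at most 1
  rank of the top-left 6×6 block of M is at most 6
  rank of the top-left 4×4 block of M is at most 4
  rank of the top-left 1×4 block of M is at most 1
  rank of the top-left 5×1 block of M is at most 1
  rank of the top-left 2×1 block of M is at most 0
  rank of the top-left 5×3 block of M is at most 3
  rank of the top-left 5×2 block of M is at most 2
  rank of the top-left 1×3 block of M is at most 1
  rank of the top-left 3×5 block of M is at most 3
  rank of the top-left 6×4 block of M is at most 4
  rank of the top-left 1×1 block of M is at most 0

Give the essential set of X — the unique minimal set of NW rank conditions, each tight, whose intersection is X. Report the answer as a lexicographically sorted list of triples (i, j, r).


Reconstructing r_w from the 14 given conditions:

  R[1]: 0 1 1 1 1 1
  R[2]: 0 1 1 1 2 2
  R[3]: 1 2 2 2 3 3
  R[4]: 1 2 3 3 4 4
  R[5]: 1 2 3 4 5 5
  R[6]: 1 2 3 4 5 6

hence w(1..6) = (2, 5, 1, 3, 4, 6).

ℓ(w)=4; the 2 essential cells (i,j,r):

[(2, 1, 0), (2, 4, 1)]


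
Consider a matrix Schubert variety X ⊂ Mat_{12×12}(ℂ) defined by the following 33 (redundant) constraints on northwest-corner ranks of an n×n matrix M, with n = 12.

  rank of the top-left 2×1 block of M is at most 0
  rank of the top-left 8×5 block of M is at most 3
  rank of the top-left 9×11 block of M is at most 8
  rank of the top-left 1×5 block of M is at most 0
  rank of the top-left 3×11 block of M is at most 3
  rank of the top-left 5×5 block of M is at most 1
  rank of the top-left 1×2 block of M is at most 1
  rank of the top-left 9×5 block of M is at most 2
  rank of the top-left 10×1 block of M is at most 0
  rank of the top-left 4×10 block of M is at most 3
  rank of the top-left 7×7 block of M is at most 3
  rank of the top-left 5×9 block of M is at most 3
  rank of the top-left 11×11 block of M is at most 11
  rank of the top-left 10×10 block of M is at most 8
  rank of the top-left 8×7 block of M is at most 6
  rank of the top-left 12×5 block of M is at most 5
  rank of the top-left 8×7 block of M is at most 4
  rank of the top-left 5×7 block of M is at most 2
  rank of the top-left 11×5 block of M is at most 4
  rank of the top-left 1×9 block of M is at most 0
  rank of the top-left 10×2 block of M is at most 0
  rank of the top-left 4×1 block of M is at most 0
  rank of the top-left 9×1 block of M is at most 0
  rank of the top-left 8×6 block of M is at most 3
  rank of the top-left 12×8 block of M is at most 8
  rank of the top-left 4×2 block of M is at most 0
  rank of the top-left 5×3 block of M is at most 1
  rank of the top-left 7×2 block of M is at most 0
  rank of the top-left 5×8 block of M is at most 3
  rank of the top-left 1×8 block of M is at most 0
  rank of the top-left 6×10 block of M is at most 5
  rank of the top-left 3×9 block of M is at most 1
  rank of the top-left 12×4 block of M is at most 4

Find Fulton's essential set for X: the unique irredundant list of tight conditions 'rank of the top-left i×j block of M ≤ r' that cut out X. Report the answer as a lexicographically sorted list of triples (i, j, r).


Rank table r_w(12×12) implied by the 33 constraints:

  i=1: 0  0  0  0  0  0  0  0  0  1  1  1
  i=2: 0  0  1  1  1  1  1  1  1  2  2  2
  i=3: 0  0  1  1  1  1  1  1  1  2  3  3
  i=4: 0  0  1  1  1  2  2  2  2  3  4  4
  i=5: 0  0  1  1  1  2  2  3  3  4  5  5
  i=6: 0  0  1  2  2  3  3  4  4  5  6  6
  i=7: 0  0  1  2  2  3  3  4  5  6  7  7
  i=8: 0  0  1  2  2  3  4  5  6  7  8  8
  i=9: 0  0  1  2  2  3  4  5  6  7  8  9
  i=10: 0  0  1  2  3  4  5  6  7  8  9  10
  i=11: 1  1  2  3  4  5  6  7  8  9  10  11
  i=12: 1  2  3  4  5  6  7  8  9  10  11  12

so w = (10, 3, 11, 6, 8, 4, 9, 7, 12, 5, 1, 2).

7 SE-corners of the 42-cell Rothe diagram give Ess(w):

[(1, 9, 0), (3, 9, 1), (5, 5, 1), (5, 7, 2), (7, 7, 3), (9, 5, 2), (10, 2, 0)]


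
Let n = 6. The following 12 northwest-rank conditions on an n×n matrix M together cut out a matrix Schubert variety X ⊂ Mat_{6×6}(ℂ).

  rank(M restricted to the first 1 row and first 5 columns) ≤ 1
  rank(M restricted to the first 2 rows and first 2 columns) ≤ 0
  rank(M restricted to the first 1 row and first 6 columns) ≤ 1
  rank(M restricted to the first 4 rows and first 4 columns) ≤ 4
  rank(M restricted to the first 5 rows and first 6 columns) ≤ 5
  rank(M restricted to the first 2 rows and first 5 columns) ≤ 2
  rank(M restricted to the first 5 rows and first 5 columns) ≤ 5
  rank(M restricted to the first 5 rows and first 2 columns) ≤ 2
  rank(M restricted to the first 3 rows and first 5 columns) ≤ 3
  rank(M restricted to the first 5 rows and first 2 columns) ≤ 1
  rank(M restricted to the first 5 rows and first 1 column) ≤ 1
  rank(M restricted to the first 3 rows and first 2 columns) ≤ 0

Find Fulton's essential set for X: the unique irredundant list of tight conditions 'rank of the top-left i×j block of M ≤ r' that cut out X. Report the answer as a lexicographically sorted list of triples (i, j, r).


Rank table r_w(6×6) implied by the 12 constraints:

  0 | 0 | 1 | 1 | 1 | 1
  0 | 0 | 1 | 2 | 2 | 2
  0 | 0 | 1 | 2 | 3 | 3
  1 | 1 | 2 | 3 | 4 | 4
  1 | 1 | 2 | 3 | 4 | 5
  1 | 2 | 3 | 4 | 5 | 6

the unique w with this rank table is (3, 4, 5, 1, 6, 2).

|D(w)|=7, |Ess(w)|=2:

[(3, 2, 0), (5, 2, 1)]


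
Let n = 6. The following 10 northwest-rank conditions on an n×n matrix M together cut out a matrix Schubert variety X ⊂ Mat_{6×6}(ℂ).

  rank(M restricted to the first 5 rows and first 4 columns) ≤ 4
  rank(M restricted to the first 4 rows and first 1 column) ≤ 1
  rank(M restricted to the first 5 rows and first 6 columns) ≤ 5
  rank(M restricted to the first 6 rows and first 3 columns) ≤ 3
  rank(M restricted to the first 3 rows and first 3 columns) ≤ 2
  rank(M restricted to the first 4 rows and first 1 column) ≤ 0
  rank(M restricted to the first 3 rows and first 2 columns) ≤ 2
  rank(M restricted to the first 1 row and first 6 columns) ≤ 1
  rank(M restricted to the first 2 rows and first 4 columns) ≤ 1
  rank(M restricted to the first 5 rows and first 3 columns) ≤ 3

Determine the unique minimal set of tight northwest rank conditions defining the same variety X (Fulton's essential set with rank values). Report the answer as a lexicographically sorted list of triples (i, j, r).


Recovering R(i,j) via the rank-extension bound from the 10 conditions:

  row 1: 0, 1, 1, 1, 1, 1
  row 2: 0, 1, 1, 1, 2, 2
  row 3: 0, 1, 2, 2, 3, 3
  row 4: 0, 1, 2, 3, 4, 4
  row 5: 1, 2, 3, 4, 5, 5
  row 6: 1, 2, 3, 4, 5, 6

giving w = (2, 5, 3, 4, 1, 6) via Δ²R.

ℓ(w)=6; the 2 essential cells (i,j,r):

[(2, 4, 1), (4, 1, 0)]


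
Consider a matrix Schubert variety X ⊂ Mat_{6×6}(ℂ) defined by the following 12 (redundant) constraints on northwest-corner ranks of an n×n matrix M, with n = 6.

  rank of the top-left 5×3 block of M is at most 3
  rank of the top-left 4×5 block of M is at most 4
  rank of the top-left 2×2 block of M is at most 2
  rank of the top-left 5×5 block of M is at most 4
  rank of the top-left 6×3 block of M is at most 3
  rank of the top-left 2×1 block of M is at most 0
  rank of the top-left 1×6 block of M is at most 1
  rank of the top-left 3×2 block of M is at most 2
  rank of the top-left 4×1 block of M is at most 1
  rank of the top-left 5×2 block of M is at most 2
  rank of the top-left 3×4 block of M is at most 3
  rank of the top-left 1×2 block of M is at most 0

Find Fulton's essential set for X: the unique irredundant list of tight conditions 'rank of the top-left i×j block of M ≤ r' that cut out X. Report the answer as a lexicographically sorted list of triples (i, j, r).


Recovering R(i,j) via the rank-extension bound from the 12 conditions:

  R[1]: 0  0  1  1  1  1
  R[2]: 0  1  2  2  2  2
  R[3]: 1  2  3  3  3  3
  R[4]: 1  2  3  4  4  4
  R[5]: 1  2  3  4  4  5
  R[6]: 1  2  3  4  5  6

the unique w with this rank table is (3, 2, 1, 4, 6, 5).

|D(w)|=4, |Ess(w)|=3:

[(1, 2, 0), (2, 1, 0), (5, 5, 4)]


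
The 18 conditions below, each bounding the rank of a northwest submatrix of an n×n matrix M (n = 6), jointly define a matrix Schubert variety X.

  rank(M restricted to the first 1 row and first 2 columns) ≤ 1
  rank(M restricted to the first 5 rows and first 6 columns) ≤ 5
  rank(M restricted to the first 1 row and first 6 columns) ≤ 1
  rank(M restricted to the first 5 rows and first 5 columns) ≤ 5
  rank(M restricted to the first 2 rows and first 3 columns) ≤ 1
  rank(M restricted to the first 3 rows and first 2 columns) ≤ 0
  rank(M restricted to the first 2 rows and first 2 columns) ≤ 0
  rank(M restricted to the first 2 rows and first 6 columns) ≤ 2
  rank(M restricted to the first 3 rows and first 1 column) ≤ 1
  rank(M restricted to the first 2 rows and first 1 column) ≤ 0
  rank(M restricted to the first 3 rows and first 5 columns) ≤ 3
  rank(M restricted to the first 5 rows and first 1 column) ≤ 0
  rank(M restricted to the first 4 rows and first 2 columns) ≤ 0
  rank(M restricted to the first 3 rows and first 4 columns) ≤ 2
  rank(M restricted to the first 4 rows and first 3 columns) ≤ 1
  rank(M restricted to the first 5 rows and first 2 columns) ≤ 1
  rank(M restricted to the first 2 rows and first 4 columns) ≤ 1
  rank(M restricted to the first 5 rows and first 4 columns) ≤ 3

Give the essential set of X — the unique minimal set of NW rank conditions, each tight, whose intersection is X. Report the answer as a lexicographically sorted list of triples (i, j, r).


Recovering R(i,j) via the rank-extension bound from the 18 conditions:

  i=1: 0  0  1  1  1  1
  i=2: 0  0  1  1  2  2
  i=3: 0  0  1  2  3  3
  i=4: 0  0  1  2  3  4
  i=5: 0  1  2  3  4  5
  i=6: 1  2  3  4  5  6

the unique w with this rank table is (3, 5, 4, 6, 2, 1).

ℓ(w)=10; the 3 essential cells (i,j,r):

[(2, 4, 1), (4, 2, 0), (5, 1, 0)]


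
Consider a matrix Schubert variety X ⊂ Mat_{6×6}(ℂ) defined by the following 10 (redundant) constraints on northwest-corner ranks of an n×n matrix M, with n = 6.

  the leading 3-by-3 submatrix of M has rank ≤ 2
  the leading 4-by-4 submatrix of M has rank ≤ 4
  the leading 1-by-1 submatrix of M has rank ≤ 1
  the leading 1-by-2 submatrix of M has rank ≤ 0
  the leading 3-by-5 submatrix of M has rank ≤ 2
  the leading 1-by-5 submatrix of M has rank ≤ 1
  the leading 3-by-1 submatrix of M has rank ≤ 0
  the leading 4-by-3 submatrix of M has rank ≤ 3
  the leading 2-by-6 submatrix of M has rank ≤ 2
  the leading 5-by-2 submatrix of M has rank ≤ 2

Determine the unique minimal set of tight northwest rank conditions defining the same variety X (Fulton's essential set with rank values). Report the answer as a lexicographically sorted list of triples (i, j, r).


The tightest implied rank at each (i,j), from the 10 conditions:

  i=1: 0 | 0 | 1 | 1 | 1 | 1
  i=2: 0 | 1 | 2 | 2 | 2 | 2
  i=3: 0 | 1 | 2 | 2 | 2 | 3
  i=4: 1 | 2 | 3 | 3 | 3 | 4
  i=5: 1 | 2 | 3 | 4 | 4 | 5
  i=6: 1 | 2 | 3 | 4 | 5 | 6

hence w(1..6) = (3, 2, 6, 1, 4, 5).

Rothe diagram D(w) (6 cells), 3 SE-corners (essential conditions):

[(1, 2, 0), (3, 1, 0), (3, 5, 2)]


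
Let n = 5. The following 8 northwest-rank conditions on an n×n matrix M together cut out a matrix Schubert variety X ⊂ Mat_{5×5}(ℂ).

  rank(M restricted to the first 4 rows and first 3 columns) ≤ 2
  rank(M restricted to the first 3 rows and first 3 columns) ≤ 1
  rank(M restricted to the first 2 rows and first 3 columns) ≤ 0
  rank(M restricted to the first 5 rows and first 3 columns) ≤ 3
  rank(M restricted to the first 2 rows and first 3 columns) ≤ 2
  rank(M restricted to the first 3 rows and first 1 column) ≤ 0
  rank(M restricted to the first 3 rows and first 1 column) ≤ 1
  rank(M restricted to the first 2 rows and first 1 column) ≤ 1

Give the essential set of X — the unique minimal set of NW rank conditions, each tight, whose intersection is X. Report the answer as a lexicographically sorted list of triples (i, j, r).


Computing R[i][j] = min implied NW-rank bound (n=5, 8 conditions):

  row 1: 0, 0, 0, 1, 1
  row 2: 0, 0, 0, 1, 2
  row 3: 0, 1, 1, 2, 3
  row 4: 1, 2, 2, 3, 4
  row 5: 1, 2, 3, 4, 5

giving w = (4, 5, 2, 1, 3) via Δ²R.

Rothe diagram D(w) (7 cells), 2 SE-corners (essential conditions):

[(2, 3, 0), (3, 1, 0)]


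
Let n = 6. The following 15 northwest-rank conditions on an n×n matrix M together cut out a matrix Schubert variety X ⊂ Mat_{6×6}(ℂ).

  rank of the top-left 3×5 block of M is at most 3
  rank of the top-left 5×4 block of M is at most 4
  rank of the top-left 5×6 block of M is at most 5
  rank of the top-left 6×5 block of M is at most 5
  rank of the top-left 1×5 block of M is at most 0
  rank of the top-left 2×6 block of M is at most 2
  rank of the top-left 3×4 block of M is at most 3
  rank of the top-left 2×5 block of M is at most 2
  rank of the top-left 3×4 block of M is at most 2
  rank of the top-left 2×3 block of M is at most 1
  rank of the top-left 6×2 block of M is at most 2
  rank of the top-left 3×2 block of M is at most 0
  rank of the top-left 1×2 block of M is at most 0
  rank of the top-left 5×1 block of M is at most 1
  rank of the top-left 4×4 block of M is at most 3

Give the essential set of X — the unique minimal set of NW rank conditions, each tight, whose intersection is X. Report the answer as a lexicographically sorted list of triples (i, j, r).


Propagating the 15 rank bounds to every northwest block:

  row 1: 0  0  0  0  0  1
  row 2: 0  0  1  1  1  2
  row 3: 0  0  1  2  2  3
  row 4: 1  1  2  3  3  4
  row 5: 1  2  3  4  4  5
  row 6: 1  2  3  4  5  6

second differences of R give the permutation w = (6, 3, 4, 1, 2, 5).

|D(w)|=9, |Ess(w)|=2:

[(1, 5, 0), (3, 2, 0)]


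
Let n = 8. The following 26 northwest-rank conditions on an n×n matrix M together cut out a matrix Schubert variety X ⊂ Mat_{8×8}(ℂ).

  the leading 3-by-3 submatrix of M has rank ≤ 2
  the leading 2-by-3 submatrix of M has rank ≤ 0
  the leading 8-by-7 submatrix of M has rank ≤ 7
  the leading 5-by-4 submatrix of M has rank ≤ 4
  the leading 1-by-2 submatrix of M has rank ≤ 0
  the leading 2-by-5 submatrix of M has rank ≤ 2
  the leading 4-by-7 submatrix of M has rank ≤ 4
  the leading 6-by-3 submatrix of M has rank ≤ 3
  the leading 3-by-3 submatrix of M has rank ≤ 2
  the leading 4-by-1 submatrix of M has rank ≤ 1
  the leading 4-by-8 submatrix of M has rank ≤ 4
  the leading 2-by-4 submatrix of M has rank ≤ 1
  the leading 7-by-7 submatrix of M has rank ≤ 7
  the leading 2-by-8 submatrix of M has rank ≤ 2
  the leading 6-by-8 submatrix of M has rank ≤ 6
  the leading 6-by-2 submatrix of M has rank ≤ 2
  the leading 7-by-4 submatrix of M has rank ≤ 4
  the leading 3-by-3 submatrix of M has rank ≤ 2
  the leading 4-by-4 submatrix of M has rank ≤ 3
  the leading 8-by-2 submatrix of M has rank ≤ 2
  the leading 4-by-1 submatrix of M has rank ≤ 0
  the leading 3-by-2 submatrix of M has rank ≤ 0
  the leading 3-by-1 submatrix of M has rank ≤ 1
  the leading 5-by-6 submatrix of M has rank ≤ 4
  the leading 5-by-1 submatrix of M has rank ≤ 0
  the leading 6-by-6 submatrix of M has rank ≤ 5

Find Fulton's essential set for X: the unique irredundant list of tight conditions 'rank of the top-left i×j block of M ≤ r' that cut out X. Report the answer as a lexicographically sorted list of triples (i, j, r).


Propagating the 26 rank bounds to every northwest block:

  R[1]: 0  0  0  1  1  1  1  1
  R[2]: 0  0  0  1  2  2  2  2
  R[3]: 0  0  1  2  3  3  3  3
  R[4]: 0  1  2  3  4  4  4  4
  R[5]: 0  1  2  3  4  4  5  5
  R[6]: 1  2  3  4  5  5  6  6
  R[7]: 1  2  3  4  5  6  7  7
  R[8]: 1  2  3  4  5  6  7  8

so w = (4, 5, 3, 2, 7, 1, 6, 8).

ℓ(w)=11; the 4 essential cells (i,j,r):

[(2, 3, 0), (3, 2, 0), (5, 1, 0), (5, 6, 4)]


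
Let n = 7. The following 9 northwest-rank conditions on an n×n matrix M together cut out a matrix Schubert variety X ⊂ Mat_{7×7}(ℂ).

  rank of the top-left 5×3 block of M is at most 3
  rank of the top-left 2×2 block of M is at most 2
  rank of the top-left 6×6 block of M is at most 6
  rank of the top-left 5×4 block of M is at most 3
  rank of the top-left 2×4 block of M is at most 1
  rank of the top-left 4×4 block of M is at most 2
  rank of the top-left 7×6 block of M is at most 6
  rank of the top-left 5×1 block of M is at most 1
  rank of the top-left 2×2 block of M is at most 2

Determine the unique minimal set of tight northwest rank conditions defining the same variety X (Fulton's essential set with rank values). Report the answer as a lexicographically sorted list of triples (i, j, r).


Computing R[i][j] = min implied NW-rank bound (n=7, 9 conditions):

  row 1: 1  1  1  1  1  1  1
  row 2: 1  1  1  1  2  2  2
  row 3: 1  2  2  2  3  3  3
  row 4: 1  2  2  2  3  4  4
  row 5: 1  2  3  3  4  5  5
  row 6: 1  2  3  4  5  6  6
  row 7: 1  2  3  4  5  6  7

hence w(1..7) = (1, 5, 2, 6, 3, 4, 7).

D(w) has 5 cells with 2 SE-corners; essential set:

[(2, 4, 1), (4, 4, 2)]


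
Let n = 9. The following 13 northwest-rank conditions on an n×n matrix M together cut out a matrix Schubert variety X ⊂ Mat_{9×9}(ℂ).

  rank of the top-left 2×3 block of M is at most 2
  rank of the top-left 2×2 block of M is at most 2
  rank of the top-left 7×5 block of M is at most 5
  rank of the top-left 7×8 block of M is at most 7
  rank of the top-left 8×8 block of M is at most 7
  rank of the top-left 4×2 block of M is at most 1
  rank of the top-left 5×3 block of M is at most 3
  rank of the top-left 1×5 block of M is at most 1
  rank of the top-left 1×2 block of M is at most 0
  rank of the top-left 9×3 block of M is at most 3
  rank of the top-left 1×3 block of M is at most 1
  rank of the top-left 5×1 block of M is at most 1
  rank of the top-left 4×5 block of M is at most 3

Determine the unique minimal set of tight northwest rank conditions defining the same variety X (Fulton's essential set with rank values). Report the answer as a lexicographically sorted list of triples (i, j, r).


Propagating the 13 rank bounds to every northwest block:

  i=1: 0 0 1 1 1 1 1 1 1
  i=2: 1 1 2 2 2 2 2 2 2
  i=3: 1 1 2 3 3 3 3 3 3
  i=4: 1 1 2 3 3 4 4 4 4
  i=5: 1 2 3 4 4 5 5 5 5
  i=6: 1 2 3 4 5 6 6 6 6
  i=7: 1 2 3 4 5 6 7 7 7
  i=8: 1 2 3 4 5 6 7 7 8
  i=9: 1 2 3 4 5 6 7 8 9

reading off 1-entries of Δ²R: w = (3, 1, 4, 6, 2, 5, 7, 9, 8).

|D(w)|=6, |Ess(w)|=4:

[(1, 2, 0), (4, 2, 1), (4, 5, 3), (8, 8, 7)]


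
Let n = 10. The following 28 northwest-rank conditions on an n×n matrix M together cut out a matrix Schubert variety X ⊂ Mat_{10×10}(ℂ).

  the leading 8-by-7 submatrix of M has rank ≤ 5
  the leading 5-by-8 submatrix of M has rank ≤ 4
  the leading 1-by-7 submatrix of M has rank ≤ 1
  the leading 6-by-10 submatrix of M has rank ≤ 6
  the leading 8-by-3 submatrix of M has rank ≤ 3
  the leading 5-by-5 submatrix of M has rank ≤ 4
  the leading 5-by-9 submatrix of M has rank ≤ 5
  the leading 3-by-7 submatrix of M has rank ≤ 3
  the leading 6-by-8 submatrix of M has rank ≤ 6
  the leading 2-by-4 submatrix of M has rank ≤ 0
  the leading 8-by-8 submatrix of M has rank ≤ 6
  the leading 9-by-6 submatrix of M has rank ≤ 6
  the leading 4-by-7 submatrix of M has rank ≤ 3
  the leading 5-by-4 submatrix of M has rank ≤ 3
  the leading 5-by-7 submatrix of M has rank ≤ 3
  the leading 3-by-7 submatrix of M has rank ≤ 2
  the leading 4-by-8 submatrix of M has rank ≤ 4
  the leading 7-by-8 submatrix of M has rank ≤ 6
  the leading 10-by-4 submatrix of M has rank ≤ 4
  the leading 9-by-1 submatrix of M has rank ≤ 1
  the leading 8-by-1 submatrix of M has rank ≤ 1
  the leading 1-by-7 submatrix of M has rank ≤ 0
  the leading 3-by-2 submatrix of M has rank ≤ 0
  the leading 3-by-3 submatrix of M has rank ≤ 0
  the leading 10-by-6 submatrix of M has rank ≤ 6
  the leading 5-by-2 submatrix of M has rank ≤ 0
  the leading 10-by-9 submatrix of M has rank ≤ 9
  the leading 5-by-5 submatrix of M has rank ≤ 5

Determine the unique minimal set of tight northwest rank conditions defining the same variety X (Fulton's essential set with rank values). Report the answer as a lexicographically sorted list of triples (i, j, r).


Recovering R(i,j) via the rank-extension bound from the 28 conditions:

  R[1]: 0  0  0  0  0  0  0  1  1  1
  R[2]: 0  0  0  0  1  1  1  2  2  2
  R[3]: 0  0  0  1  2  2  2  3  3  3
  R[4]: 0  0  1  2  3  3  3  4  4  4
  R[5]: 0  0  1  2  3  3  3  4  5  5
  R[6]: 1  1  2  3  4  4  4  5  6  6
  R[7]: 1  2  3  4  5  5  5  6  7  7
  R[8]: 1  2  3  4  5  5  5  6  7  8
  R[9]: 1  2  3  4  5  6  6  7  8  9
  R[10]: 1  2  3  4  5  6  7  8  9  10

hence w(1..10) = (8, 5, 4, 3, 9, 1, 2, 10, 6, 7).

ℓ(w)=22; the 6 essential cells (i,j,r):

[(1, 7, 0), (2, 4, 0), (3, 3, 0), (5, 2, 0), (5, 7, 3), (8, 7, 5)]


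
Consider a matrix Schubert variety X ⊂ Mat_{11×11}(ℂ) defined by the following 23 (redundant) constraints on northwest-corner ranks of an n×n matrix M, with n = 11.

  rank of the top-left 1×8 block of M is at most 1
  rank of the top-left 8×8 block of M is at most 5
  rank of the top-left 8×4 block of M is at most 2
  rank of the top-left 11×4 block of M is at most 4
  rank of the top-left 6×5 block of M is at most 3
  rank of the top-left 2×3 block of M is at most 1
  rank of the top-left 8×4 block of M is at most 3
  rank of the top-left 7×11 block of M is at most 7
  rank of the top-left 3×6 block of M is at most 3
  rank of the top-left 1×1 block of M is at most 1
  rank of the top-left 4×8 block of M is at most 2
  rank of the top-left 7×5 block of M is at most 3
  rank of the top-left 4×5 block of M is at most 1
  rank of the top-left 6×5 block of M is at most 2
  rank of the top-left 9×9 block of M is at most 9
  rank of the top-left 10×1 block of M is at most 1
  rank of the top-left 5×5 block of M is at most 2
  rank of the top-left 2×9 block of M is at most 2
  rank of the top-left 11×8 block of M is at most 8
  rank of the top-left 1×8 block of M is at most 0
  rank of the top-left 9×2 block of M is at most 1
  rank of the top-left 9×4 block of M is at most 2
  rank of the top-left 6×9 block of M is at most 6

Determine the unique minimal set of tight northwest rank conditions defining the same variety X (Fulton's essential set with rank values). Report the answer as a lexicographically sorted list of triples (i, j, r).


Rank table r_w(11×11) implied by the 23 constraints:

  0, 0, 0, 0, 0, 0, 0, 0, 1, 1, 1
  1, 1, 1, 1, 1, 1, 1, 1, 2, 2, 2
  1, 1, 1, 1, 1, 2, 2, 2, 3, 3, 3
  1, 1, 1, 1, 1, 2, 2, 2, 3, 4, 4
  1, 1, 2, 2, 2, 3, 3, 3, 4, 5, 5
  1, 1, 2, 2, 2, 3, 4, 4, 5, 6, 6
  1, 1, 2, 2, 3, 4, 5, 5, 6, 7, 7
  1, 1, 2, 2, 3, 4, 5, 5, 6, 7, 8
  1, 1, 2, 2, 3, 4, 5, 6, 7, 8, 9
  1, 2, 3, 3, 4, 5, 6, 7, 8, 9, 10
  1, 2, 3, 4, 5, 6, 7, 8, 9, 10, 11

reading off 1-entries of Δ²R: w = (9, 1, 6, 10, 3, 7, 5, 11, 8, 2, 4).

ℓ(w)=29; the 7 essential cells (i,j,r):

[(1, 8, 0), (4, 5, 1), (4, 8, 2), (6, 5, 2), (8, 8, 5), (9, 2, 1), (9, 4, 2)]


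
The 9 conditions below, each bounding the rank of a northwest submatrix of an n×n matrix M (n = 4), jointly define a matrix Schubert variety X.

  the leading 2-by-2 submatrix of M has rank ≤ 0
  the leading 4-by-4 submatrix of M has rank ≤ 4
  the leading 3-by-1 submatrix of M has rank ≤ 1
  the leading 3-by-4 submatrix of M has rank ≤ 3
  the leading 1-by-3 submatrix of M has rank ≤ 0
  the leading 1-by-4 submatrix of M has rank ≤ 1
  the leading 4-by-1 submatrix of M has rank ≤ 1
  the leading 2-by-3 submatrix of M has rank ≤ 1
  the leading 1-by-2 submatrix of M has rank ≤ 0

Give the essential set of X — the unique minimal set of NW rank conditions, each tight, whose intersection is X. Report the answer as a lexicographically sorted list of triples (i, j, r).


The tightest implied rank at each (i,j), from the 9 conditions:

  i=1: 0  0  0  1
  i=2: 0  0  1  2
  i=3: 1  1  2  3
  i=4: 1  2  3  4

giving w = (4, 3, 1, 2) via Δ²R.

2 SE-corners of the 5-cell Rothe diagram give Ess(w):

[(1, 3, 0), (2, 2, 0)]


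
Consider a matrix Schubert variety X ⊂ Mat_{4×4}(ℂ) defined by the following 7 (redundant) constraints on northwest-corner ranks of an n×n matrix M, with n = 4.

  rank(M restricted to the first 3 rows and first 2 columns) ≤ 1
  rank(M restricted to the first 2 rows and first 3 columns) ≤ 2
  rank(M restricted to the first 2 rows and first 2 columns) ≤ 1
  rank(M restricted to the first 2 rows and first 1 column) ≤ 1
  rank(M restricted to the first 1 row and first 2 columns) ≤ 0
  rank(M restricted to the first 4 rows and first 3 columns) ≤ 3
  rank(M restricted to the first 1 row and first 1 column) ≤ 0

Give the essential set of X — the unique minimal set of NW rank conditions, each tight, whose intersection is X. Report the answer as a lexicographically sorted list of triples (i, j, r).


The tightest implied rank at each (i,j), from the 7 conditions:

  row 1: 0, 0, 1, 1
  row 2: 1, 1, 2, 2
  row 3: 1, 1, 2, 3
  row 4: 1, 2, 3, 4

second differences of R give the permutation w = (3, 1, 4, 2).

Fulton essential set (2 of the 3 Rothe cells):

[(1, 2, 0), (3, 2, 1)]


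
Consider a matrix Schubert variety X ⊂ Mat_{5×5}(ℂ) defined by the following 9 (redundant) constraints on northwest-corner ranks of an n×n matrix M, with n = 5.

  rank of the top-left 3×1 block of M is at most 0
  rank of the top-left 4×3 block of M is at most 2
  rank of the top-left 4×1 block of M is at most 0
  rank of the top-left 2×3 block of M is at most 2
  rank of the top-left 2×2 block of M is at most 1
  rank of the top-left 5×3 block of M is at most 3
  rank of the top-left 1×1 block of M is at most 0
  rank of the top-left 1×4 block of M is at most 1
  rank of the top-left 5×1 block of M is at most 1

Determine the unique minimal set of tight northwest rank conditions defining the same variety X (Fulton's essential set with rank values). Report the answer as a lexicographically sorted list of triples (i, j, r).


The tightest implied rank at each (i,j), from the 9 conditions:

  i=1: 0, 1, 1, 1, 1
  i=2: 0, 1, 2, 2, 2
  i=3: 0, 1, 2, 3, 3
  i=4: 0, 1, 2, 3, 4
  i=5: 1, 2, 3, 4, 5

giving w = (2, 3, 4, 5, 1) via Δ²R.

Rothe diagram D(w) (4 cells), 1 SE-corner (essential condition):

[(4, 1, 0)]


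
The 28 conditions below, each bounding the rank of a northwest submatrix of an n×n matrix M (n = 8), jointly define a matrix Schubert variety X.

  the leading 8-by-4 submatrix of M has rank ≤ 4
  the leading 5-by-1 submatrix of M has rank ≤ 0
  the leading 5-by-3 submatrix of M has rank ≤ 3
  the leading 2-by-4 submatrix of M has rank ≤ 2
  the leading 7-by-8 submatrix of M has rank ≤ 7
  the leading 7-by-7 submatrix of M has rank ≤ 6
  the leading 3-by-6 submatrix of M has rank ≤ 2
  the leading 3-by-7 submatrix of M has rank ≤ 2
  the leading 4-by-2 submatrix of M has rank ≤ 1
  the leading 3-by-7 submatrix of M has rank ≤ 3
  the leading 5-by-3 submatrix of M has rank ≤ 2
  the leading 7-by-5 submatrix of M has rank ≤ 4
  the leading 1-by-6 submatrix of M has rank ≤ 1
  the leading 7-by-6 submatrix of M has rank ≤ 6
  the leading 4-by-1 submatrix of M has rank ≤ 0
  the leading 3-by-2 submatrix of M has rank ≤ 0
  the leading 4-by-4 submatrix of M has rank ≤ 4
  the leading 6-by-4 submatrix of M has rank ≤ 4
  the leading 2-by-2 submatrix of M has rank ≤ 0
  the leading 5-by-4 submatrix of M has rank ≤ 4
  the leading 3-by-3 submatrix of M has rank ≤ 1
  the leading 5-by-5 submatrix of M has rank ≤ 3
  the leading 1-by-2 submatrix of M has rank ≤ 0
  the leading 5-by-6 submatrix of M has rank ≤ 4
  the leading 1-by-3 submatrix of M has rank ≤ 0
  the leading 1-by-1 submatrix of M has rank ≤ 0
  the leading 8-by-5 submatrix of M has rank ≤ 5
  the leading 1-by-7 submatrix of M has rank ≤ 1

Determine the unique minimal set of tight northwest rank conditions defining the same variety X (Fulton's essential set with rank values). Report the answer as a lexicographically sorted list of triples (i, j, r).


Recovering R(i,j) via the rank-extension bound from the 28 conditions:

  R[1]: 0 0 0 1 1 1 1 1
  R[2]: 0 0 1 2 2 2 2 2
  R[3]: 0 0 1 2 2 2 2 3
  R[4]: 0 1 2 3 3 3 3 4
  R[5]: 0 1 2 3 3 4 4 5
  R[6]: 1 2 3 4 4 5 5 6
  R[7]: 1 2 3 4 4 5 6 7
  R[8]: 1 2 3 4 5 6 7 8

so w = (4, 3, 8, 2, 6, 1, 7, 5).

Fulton essential set (6 of the 14 Rothe cells):

[(1, 3, 0), (3, 2, 0), (3, 7, 2), (5, 1, 0), (5, 5, 3), (7, 5, 4)]


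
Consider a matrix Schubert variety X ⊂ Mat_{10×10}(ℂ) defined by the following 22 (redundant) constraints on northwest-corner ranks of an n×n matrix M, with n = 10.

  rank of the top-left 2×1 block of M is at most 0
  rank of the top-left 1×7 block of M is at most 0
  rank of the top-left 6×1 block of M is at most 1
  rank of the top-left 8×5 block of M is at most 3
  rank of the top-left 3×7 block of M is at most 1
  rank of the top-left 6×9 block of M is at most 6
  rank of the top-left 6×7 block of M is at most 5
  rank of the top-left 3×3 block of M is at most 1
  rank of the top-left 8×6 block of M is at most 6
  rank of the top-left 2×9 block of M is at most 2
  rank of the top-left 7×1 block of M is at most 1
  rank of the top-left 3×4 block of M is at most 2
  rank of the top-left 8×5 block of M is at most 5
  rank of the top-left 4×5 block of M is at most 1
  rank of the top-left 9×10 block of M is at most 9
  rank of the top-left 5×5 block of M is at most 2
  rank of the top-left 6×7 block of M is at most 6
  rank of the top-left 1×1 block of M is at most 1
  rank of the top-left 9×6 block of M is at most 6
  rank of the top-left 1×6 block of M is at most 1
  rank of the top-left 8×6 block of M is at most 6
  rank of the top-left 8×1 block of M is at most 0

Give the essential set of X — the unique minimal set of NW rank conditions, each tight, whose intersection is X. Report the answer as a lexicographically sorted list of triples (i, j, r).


Reconstructing r_w from the 22 given conditions:

  0 | 0 | 0 | 0 | 0 | 0 | 0 | 1 | 1 | 1
  0 | 1 | 1 | 1 | 1 | 1 | 1 | 2 | 2 | 2
  0 | 1 | 1 | 1 | 1 | 1 | 1 | 2 | 3 | 3
  0 | 1 | 1 | 1 | 1 | 2 | 2 | 3 | 4 | 4
  0 | 1 | 2 | 2 | 2 | 3 | 3 | 4 | 5 | 5
  0 | 1 | 2 | 3 | 3 | 4 | 4 | 5 | 6 | 6
  0 | 1 | 2 | 3 | 3 | 4 | 5 | 6 | 7 | 7
  0 | 1 | 2 | 3 | 3 | 4 | 5 | 6 | 7 | 8
  1 | 2 | 3 | 4 | 4 | 5 | 6 | 7 | 8 | 9
  1 | 2 | 3 | 4 | 5 | 6 | 7 | 8 | 9 | 10

the unique w with this rank table is (8, 2, 9, 6, 3, 4, 7, 10, 1, 5).

5 SE-corners of the 24-cell Rothe diagram give Ess(w):

[(1, 7, 0), (3, 7, 1), (4, 5, 1), (8, 1, 0), (8, 5, 3)]


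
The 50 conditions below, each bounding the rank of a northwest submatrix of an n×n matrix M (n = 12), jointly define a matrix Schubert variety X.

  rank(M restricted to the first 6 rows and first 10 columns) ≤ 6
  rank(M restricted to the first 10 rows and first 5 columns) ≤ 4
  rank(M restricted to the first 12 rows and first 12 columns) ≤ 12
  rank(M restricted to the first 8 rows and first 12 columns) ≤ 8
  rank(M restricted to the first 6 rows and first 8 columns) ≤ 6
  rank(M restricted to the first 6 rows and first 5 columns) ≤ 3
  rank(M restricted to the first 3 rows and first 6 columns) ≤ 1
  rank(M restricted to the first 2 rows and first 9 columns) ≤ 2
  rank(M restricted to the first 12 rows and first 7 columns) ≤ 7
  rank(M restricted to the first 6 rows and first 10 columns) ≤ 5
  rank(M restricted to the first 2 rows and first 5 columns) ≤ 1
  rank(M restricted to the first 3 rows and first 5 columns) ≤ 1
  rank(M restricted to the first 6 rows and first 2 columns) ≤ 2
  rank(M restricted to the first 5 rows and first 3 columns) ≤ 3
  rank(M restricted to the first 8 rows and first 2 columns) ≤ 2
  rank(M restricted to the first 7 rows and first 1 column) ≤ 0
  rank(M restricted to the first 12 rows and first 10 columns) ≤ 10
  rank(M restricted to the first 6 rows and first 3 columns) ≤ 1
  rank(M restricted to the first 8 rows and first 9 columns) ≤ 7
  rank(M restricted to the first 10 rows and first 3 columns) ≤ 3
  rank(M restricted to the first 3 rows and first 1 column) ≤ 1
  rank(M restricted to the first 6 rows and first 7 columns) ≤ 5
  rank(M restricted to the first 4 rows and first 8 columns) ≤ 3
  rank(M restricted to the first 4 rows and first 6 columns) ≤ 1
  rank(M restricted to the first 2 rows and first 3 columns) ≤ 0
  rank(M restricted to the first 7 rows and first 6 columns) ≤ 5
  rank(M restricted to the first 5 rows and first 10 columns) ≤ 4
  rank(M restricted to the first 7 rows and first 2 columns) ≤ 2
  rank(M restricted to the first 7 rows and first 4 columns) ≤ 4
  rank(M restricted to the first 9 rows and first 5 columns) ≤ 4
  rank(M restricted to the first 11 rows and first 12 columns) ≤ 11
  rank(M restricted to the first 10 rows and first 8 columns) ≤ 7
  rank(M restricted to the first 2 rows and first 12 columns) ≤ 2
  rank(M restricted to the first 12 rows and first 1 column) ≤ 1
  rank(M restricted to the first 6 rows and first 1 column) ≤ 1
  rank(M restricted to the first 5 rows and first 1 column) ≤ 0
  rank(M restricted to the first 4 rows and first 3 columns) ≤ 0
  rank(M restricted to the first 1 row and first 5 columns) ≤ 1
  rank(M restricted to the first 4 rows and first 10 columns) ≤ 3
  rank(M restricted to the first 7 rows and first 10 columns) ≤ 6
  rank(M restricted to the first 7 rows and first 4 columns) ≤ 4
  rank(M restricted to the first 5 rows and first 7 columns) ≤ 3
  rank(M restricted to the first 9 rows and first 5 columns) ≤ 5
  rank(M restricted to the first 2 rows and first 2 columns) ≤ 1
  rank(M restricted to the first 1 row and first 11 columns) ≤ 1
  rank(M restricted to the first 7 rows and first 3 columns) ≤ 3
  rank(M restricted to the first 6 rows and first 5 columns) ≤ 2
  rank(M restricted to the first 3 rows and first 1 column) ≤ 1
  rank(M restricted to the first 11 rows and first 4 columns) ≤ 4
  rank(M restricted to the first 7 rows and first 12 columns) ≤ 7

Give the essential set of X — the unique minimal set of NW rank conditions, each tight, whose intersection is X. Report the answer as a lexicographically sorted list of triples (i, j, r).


Recovering R(i,j) via the rank-extension bound from the 50 conditions:

  R[1]: 0 0 0 1 1 1 1 1 1 1 1 1
  R[2]: 0 0 0 1 1 1 2 2 2 2 2 2
  R[3]: 0 0 0 1 1 1 2 3 3 3 3 3
  R[4]: 0 0 0 1 1 1 2 3 3 3 4 4
  R[5]: 0 1 1 2 2 2 3 4 4 4 5 5
  R[6]: 0 1 1 2 2 3 4 5 5 5 6 6
  R[7]: 0 1 2 3 3 4 5 6 6 6 7 7
  R[8]: 1 2 3 4 4 5 6 7 7 7 8 8
  R[9]: 1 2 3 4 4 5 6 7 8 8 9 9
  R[10]: 1 2 3 4 4 5 6 7 8 9 10 10
  R[11]: 1 2 3 4 5 6 7 8 9 10 11 11
  R[12]: 1 2 3 4 5 6 7 8 9 10 11 12

reading off 1-entries of Δ²R: w = (4, 7, 8, 11, 2, 6, 3, 1, 9, 10, 5, 12).

Rothe diagram D(w) (27 cells), 7 SE-corners (essential conditions):

[(4, 3, 0), (4, 6, 1), (4, 10, 3), (6, 3, 1), (6, 5, 2), (7, 1, 0), (10, 5, 4)]
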